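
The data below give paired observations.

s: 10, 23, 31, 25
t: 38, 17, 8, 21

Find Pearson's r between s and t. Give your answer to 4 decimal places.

n = 4, Σs = 89, Σt = 84, Σs² = 2215, Σt² = 2238, Σst = 1544
nΣst − ΣsΣt = 6176 − 7476 = -1300
nΣs² − (Σs)² = 8860 − 7921 = 939; nΣt² − (Σt)² = 8952 − 7056 = 1896
r = -1300 / √(939 × 1896) = -1300 / 1334.2953 ≈ -0.9743

-0.9743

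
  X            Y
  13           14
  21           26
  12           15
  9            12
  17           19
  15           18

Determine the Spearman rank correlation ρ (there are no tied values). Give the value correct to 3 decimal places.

Rank X: 3, 6, 2, 1, 5, 4
Rank Y: 2, 6, 3, 1, 5, 4
d = rank(X) − rank(Y): 1, 0, -1, 0, 0, 0; Σd² = 2
ρ = 1 − 6Σd² / [n(n²−1)] = 1 − 6×2 / (6×35) = 1 − 12/210 ≈ 0.943

0.943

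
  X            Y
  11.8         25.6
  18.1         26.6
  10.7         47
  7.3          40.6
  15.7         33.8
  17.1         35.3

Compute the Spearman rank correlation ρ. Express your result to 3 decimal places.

-0.543

Rank X: 3, 6, 2, 1, 4, 5
Rank Y: 1, 2, 6, 5, 3, 4
d = rank(X) − rank(Y): 2, 4, -4, -4, 1, 1; Σd² = 54
ρ = 1 − 6Σd² / [n(n²−1)] = 1 − 6×54 / (6×35) = 1 − 324/210 ≈ -0.543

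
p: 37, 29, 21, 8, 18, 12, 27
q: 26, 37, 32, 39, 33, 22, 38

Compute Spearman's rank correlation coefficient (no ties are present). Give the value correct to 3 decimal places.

Rank p: 7, 6, 4, 1, 3, 2, 5
Rank q: 2, 5, 3, 7, 4, 1, 6
d = rank(p) − rank(q): 5, 1, 1, -6, -1, 1, -1; Σd² = 66
ρ = 1 − 6Σd² / [n(n²−1)] = 1 − 6×66 / (7×48) = 1 − 396/336 ≈ -0.179

-0.179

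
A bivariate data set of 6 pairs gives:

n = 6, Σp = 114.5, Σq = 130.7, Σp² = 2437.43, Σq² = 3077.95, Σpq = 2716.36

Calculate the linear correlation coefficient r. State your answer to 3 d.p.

0.920

r = (nΣpq − ΣpΣq) / √[(nΣp² − (Σp)²)(nΣq² − (Σq)²)]
Numerator: 6×2716.36 − 114.5×130.7 = 1333.01
Denominator: √[(14624.58 − 13110.25)(18467.7 − 17082.49)] = √[1514.33 × 1385.21] = 1448.3318
r = 1333.01 / 1448.3318 ≈ 0.920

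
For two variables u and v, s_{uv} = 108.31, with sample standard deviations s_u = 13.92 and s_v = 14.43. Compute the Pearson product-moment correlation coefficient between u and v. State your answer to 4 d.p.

r = Cov(u,v) / (s_u · s_v) = 108.31 / (13.92 × 14.43)
  = 108.31 / 200.8656 ≈ 0.5392

0.5392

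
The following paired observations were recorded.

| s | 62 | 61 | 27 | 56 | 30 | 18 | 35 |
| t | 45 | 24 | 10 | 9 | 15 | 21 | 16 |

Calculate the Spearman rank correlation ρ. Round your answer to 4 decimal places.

Rank s: 7, 6, 2, 5, 3, 1, 4
Rank t: 7, 6, 2, 1, 3, 5, 4
d = rank(s) − rank(t): 0, 0, 0, 4, 0, -4, 0; Σd² = 32
ρ = 1 − 6Σd² / [n(n²−1)] = 1 − 6×32 / (7×48) = 1 − 192/336 ≈ 0.4286

0.4286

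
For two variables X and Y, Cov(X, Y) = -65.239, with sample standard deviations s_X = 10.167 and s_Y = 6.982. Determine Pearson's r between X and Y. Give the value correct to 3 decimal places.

r = Cov(X,Y) / (s_X · s_Y) = -65.239 / (10.167 × 6.982)
  = -65.239 / 70.9860 ≈ -0.919

-0.919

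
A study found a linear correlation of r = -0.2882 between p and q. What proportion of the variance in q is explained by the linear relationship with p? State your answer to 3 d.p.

r² = (-0.2882)² = 0.083

0.083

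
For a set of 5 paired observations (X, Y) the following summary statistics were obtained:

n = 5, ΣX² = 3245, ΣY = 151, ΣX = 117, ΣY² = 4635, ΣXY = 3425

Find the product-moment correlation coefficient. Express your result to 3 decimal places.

-0.557

r = (nΣXY − ΣXΣY) / √[(nΣX² − (ΣX)²)(nΣY² − (ΣY)²)]
Numerator: 5×3425 − 117×151 = -542
Denominator: √[(16225 − 13689)(23175 − 22801)] = √[2536 × 374] = 973.8912
r = -542 / 973.8912 ≈ -0.557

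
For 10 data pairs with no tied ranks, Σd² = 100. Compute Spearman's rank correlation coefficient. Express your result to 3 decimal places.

0.394

ρ = 1 − 6Σd² / [n(n²−1)] = 1 − 6×100 / (10×99)
  = 1 − 600/990 = 1 − 0.6061 ≈ 0.394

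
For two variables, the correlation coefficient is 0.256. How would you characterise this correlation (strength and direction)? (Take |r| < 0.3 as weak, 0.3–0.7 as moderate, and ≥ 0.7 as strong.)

weak positive

r = 0.256 > 0 so the relationship is positive.
|r| = 0.256, which falls in the weak range.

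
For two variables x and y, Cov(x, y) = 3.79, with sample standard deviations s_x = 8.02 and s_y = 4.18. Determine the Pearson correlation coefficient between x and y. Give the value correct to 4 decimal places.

r = Cov(x,y) / (s_x · s_y) = 3.79 / (8.02 × 4.18)
  = 3.79 / 33.5236 ≈ 0.1131

0.1131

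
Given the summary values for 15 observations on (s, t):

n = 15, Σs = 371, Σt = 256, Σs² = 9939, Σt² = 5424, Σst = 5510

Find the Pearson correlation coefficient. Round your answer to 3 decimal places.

-0.916

r = (nΣst − ΣsΣt) / √[(nΣs² − (Σs)²)(nΣt² − (Σt)²)]
Numerator: 15×5510 − 371×256 = -12326
Denominator: √[(149085 − 137641)(81360 − 65536)] = √[11444 × 15824] = 13456.9631
r = -12326 / 13456.9631 ≈ -0.916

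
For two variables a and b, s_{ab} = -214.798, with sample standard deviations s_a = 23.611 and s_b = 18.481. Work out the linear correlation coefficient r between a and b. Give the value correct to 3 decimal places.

r = Cov(a,b) / (s_a · s_b) = -214.798 / (23.611 × 18.481)
  = -214.798 / 436.3549 ≈ -0.492

-0.492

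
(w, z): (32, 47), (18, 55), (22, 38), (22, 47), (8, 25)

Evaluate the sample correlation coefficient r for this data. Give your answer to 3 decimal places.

0.605

n = 5, Σw = 102, Σz = 212, Σw² = 2380, Σz² = 9512, Σwz = 4564
nΣwz − ΣwΣz = 22820 − 21624 = 1196
nΣw² − (Σw)² = 11900 − 10404 = 1496; nΣz² − (Σz)² = 47560 − 44944 = 2616
r = 1196 / √(1496 × 2616) = 1196 / 1978.2659 ≈ 0.605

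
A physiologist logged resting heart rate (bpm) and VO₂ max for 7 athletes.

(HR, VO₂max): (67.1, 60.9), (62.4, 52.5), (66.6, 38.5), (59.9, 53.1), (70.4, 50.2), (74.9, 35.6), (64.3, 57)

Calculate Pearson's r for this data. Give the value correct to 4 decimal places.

n = 7, Σx = 465.6, Σy = 347.8, Σx² = 31120.4, Σy² = 17803.32, Σxy = 22972.8
nΣxy − ΣxΣy = 160809.6 − 161935.68 = -1126.08
nΣx² − (Σx)² = 217842.8 − 216783.36 = 1059.44; nΣy² − (Σy)² = 124623.24 − 120964.84 = 3658.4
r = -1126.08 / √(1059.44 × 3658.4) = -1126.08 / 1968.7192 ≈ -0.5720

-0.5720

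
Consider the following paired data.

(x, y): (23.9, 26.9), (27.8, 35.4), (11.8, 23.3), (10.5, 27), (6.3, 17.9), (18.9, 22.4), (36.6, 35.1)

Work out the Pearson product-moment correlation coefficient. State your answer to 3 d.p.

0.855

n = 7, Σx = 135.8, Σy = 188, Σx² = 3330, Σy² = 5302.84, Σxy = 4006.26
nΣxy − ΣxΣy = 28043.82 − 25530.4 = 2513.42
nΣx² − (Σx)² = 23310 − 18441.64 = 4868.36; nΣy² − (Σy)² = 37119.88 − 35344 = 1775.88
r = 2513.42 / √(4868.36 × 1775.88) = 2513.42 / 2940.3441 ≈ 0.855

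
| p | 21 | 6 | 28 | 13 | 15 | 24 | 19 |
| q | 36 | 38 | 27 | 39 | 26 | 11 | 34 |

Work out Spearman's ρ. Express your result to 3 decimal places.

Rank p: 5, 1, 7, 2, 3, 6, 4
Rank q: 5, 6, 3, 7, 2, 1, 4
d = rank(p) − rank(q): 0, -5, 4, -5, 1, 5, 0; Σd² = 92
ρ = 1 − 6Σd² / [n(n²−1)] = 1 − 6×92 / (7×48) = 1 − 552/336 ≈ -0.643

-0.643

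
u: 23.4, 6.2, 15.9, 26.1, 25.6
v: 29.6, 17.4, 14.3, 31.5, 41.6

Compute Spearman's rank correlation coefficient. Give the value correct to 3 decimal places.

Rank u: 3, 1, 2, 5, 4
Rank v: 3, 2, 1, 4, 5
d = rank(u) − rank(v): 0, -1, 1, 1, -1; Σd² = 4
ρ = 1 − 6Σd² / [n(n²−1)] = 1 − 6×4 / (5×24) = 1 − 24/120 ≈ 0.800

0.800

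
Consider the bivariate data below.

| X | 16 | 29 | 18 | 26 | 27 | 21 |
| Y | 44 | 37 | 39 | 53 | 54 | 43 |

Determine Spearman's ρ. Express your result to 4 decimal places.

-0.0286

Rank X: 1, 6, 2, 4, 5, 3
Rank Y: 4, 1, 2, 5, 6, 3
d = rank(X) − rank(Y): -3, 5, 0, -1, -1, 0; Σd² = 36
ρ = 1 − 6Σd² / [n(n²−1)] = 1 − 6×36 / (6×35) = 1 − 216/210 ≈ -0.0286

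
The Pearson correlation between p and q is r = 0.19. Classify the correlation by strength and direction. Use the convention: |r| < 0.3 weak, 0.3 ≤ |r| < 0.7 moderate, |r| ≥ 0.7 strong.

r = 0.19 > 0 so the relationship is positive.
|r| = 0.19, which falls in the weak range.

weak positive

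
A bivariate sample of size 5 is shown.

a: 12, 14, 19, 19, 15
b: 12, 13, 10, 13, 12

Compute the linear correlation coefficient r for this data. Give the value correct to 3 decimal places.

n = 5, Σa = 79, Σb = 60, Σa² = 1287, Σb² = 726, Σab = 943
nΣab − ΣaΣb = 4715 − 4740 = -25
nΣa² − (Σa)² = 6435 − 6241 = 194; nΣb² − (Σb)² = 3630 − 3600 = 30
r = -25 / √(194 × 30) = -25 / 76.2889 ≈ -0.328

-0.328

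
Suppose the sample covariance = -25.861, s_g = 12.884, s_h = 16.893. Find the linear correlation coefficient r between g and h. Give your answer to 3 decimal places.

-0.119

r = Cov(g,h) / (s_g · s_h) = -25.861 / (12.884 × 16.893)
  = -25.861 / 217.6494 ≈ -0.119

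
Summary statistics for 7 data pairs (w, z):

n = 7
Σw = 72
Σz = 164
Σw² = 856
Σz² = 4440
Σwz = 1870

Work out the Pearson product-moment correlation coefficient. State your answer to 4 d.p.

r = (nΣwz − ΣwΣz) / √[(nΣw² − (Σw)²)(nΣz² − (Σz)²)]
Numerator: 7×1870 − 72×164 = 1282
Denominator: √[(5992 − 5184)(31080 − 26896)] = √[808 × 4184] = 1838.6604
r = 1282 / 1838.6604 ≈ 0.6972

0.6972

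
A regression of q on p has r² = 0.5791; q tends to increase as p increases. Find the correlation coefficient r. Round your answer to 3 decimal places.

|r| = √0.5791 = 0.761
The association is positive, so r = 0.761.

0.761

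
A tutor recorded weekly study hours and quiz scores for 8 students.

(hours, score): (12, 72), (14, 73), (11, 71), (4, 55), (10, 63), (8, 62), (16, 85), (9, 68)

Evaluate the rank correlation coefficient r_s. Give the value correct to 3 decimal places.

0.976

Rank hours: 6, 7, 5, 1, 4, 2, 8, 3
Rank score: 6, 7, 5, 1, 3, 2, 8, 4
d = rank(hours) − rank(score): 0, 0, 0, 0, 1, 0, 0, -1; Σd² = 2
ρ = 1 − 6Σd² / [n(n²−1)] = 1 − 6×2 / (8×63) = 1 − 12/504 ≈ 0.976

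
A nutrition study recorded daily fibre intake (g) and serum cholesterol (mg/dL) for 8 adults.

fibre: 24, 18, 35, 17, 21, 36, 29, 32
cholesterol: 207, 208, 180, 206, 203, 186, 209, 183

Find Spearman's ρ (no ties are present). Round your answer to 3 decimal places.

Rank fibre: 4, 2, 7, 1, 3, 8, 5, 6
Rank cholesterol: 6, 7, 1, 5, 4, 3, 8, 2
d = rank(fibre) − rank(cholesterol): -2, -5, 6, -4, -1, 5, -3, 4; Σd² = 132
ρ = 1 − 6Σd² / [n(n²−1)] = 1 − 6×132 / (8×63) = 1 − 792/504 ≈ -0.571

-0.571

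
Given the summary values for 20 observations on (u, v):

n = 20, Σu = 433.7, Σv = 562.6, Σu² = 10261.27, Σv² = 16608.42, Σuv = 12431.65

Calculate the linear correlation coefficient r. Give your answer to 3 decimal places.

r = (nΣuv − ΣuΣv) / √[(nΣu² − (Σu)²)(nΣv² − (Σv)²)]
Numerator: 20×12431.65 − 433.7×562.6 = 4633.38
Denominator: √[(205225.4 − 188095.69)(332168.4 − 316518.76)] = √[17129.71 × 15649.64] = 16372.9593
r = 4633.38 / 16372.9593 ≈ 0.283

0.283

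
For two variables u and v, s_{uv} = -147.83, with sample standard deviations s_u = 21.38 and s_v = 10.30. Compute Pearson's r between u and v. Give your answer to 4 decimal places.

-0.6713

r = Cov(u,v) / (s_u · s_v) = -147.83 / (21.38 × 10.30)
  = -147.83 / 220.2140 ≈ -0.6713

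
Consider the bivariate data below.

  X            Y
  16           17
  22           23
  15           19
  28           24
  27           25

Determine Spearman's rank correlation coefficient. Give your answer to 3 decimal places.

Rank X: 2, 3, 1, 5, 4
Rank Y: 1, 3, 2, 4, 5
d = rank(X) − rank(Y): 1, 0, -1, 1, -1; Σd² = 4
ρ = 1 − 6Σd² / [n(n²−1)] = 1 − 6×4 / (5×24) = 1 − 24/120 ≈ 0.800

0.800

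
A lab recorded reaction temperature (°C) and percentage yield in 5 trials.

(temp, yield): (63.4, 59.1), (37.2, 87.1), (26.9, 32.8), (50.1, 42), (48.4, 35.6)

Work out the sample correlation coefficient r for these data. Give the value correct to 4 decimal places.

n = 5, Σx = 226, Σy = 256.6, Σx² = 10979.58, Σy² = 15186.42, Σxy = 11696.62
nΣxy − ΣxΣy = 58483.1 − 57991.6 = 491.5
nΣx² − (Σx)² = 54897.9 − 51076 = 3821.9; nΣy² − (Σy)² = 75932.1 − 65843.56 = 10088.54
r = 491.5 / √(3821.9 × 10088.54) = 491.5 / 6209.4598 ≈ 0.0792

0.0792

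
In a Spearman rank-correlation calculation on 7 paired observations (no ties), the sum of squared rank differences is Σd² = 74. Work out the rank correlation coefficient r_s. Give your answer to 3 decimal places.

-0.321

ρ = 1 − 6Σd² / [n(n²−1)] = 1 − 6×74 / (7×48)
  = 1 − 444/336 = 1 − 1.3214 ≈ -0.321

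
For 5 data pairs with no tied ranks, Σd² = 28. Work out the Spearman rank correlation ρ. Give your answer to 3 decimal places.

ρ = 1 − 6Σd² / [n(n²−1)] = 1 − 6×28 / (5×24)
  = 1 − 168/120 = 1 − 1.4000 ≈ -0.400

-0.400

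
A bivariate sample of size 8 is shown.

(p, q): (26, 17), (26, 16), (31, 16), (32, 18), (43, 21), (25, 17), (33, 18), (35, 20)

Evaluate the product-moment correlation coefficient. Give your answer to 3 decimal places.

0.865

n = 8, Σp = 251, Σq = 143, Σp² = 8125, Σq² = 2579, Σpq = 4552
nΣpq − ΣpΣq = 36416 − 35893 = 523
nΣp² − (Σp)² = 65000 − 63001 = 1999; nΣq² − (Σq)² = 20632 − 20449 = 183
r = 523 / √(1999 × 183) = 523 / 604.8281 ≈ 0.865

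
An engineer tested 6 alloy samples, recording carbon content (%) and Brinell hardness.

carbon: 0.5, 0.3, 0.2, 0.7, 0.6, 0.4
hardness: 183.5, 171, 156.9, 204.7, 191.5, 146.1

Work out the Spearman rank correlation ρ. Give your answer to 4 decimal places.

Rank carbon: 4, 2, 1, 6, 5, 3
Rank hardness: 4, 3, 2, 6, 5, 1
d = rank(carbon) − rank(hardness): 0, -1, -1, 0, 0, 2; Σd² = 6
ρ = 1 − 6Σd² / [n(n²−1)] = 1 − 6×6 / (6×35) = 1 − 36/210 ≈ 0.8286

0.8286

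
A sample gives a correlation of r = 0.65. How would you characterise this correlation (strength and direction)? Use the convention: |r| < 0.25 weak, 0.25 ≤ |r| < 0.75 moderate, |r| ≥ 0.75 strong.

r = 0.65 > 0 so the relationship is positive.
|r| = 0.65, which falls in the moderate range.

moderate positive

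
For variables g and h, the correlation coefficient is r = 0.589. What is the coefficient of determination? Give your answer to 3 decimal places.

0.347

r² = (0.589)² = 0.347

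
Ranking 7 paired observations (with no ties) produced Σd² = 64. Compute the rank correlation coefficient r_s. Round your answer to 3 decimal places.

ρ = 1 − 6Σd² / [n(n²−1)] = 1 − 6×64 / (7×48)
  = 1 − 384/336 = 1 − 1.1429 ≈ -0.143

-0.143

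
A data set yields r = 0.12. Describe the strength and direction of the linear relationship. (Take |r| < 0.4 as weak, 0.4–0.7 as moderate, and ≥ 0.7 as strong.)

r = 0.12 > 0 so the relationship is positive.
|r| = 0.12, which falls in the weak range.

weak positive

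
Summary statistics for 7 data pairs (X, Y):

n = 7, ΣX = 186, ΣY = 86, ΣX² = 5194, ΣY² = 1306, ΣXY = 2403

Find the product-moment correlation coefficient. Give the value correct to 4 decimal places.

0.4704

r = (nΣXY − ΣXΣY) / √[(nΣX² − (ΣX)²)(nΣY² − (ΣY)²)]
Numerator: 7×2403 − 186×86 = 825
Denominator: √[(36358 − 34596)(9142 − 7396)] = √[1762 × 1746] = 1753.9818
r = 825 / 1753.9818 ≈ 0.4704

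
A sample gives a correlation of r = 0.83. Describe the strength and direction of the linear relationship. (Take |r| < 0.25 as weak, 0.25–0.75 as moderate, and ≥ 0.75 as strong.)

r = 0.83 > 0 so the relationship is positive.
|r| = 0.83, which falls in the strong range.

strong positive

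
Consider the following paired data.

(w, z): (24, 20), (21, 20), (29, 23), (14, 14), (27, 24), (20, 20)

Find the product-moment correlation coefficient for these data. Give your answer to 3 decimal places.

0.941

n = 6, Σw = 135, Σz = 121, Σw² = 3183, Σz² = 2501, Σwz = 2811
nΣwz − ΣwΣz = 16866 − 16335 = 531
nΣw² − (Σw)² = 19098 − 18225 = 873; nΣz² − (Σz)² = 15006 − 14641 = 365
r = 531 / √(873 × 365) = 531 / 564.4865 ≈ 0.941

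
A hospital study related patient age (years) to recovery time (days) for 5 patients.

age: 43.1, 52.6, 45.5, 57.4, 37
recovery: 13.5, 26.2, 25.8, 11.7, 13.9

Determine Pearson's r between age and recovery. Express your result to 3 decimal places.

0.118

n = 5, Σx = 235.6, Σy = 91.1, Σx² = 11358.38, Σy² = 1864.43, Σxy = 4319.75
nΣxy − ΣxΣy = 21598.75 − 21463.16 = 135.59
nΣx² − (Σx)² = 56791.9 − 55507.36 = 1284.54; nΣy² − (Σy)² = 9322.15 − 8299.21 = 1022.94
r = 135.59 / √(1284.54 × 1022.94) = 135.59 / 1146.3016 ≈ 0.118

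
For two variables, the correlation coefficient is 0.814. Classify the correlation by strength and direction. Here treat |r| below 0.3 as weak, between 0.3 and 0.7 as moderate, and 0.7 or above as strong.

r = 0.814 > 0 so the relationship is positive.
|r| = 0.814, which falls in the strong range.

strong positive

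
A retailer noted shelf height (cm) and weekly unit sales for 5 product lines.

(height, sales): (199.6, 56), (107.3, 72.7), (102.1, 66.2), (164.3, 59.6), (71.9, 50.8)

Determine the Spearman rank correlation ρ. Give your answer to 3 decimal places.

Rank height: 5, 3, 2, 4, 1
Rank sales: 2, 5, 4, 3, 1
d = rank(height) − rank(sales): 3, -2, -2, 1, 0; Σd² = 18
ρ = 1 − 6Σd² / [n(n²−1)] = 1 − 6×18 / (5×24) = 1 − 108/120 ≈ 0.100

0.100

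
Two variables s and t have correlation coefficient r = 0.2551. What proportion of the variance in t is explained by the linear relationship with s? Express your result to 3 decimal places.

0.065

r² = (0.2551)² = 0.065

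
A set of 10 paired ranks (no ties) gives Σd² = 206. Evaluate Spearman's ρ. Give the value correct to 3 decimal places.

-0.248

ρ = 1 − 6Σd² / [n(n²−1)] = 1 − 6×206 / (10×99)
  = 1 − 1236/990 = 1 − 1.2485 ≈ -0.248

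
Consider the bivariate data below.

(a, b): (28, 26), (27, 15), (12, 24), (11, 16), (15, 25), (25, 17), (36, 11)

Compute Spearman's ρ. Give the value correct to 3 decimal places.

Rank a: 6, 5, 2, 1, 3, 4, 7
Rank b: 7, 2, 5, 3, 6, 4, 1
d = rank(a) − rank(b): -1, 3, -3, -2, -3, 0, 6; Σd² = 68
ρ = 1 − 6Σd² / [n(n²−1)] = 1 − 6×68 / (7×48) = 1 − 408/336 ≈ -0.214

-0.214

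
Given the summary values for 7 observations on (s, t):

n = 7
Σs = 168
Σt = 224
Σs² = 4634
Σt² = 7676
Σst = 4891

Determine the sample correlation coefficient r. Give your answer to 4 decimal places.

-0.8770

r = (nΣst − ΣsΣt) / √[(nΣs² − (Σs)²)(nΣt² − (Σt)²)]
Numerator: 7×4891 − 168×224 = -3395
Denominator: √[(32438 − 28224)(53732 − 50176)] = √[4214 × 3556] = 3871.0443
r = -3395 / 3871.0443 ≈ -0.8770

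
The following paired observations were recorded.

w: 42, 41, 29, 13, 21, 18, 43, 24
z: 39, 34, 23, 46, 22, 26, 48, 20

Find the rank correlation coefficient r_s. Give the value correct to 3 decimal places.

Rank w: 7, 6, 5, 1, 3, 2, 8, 4
Rank z: 6, 5, 3, 7, 2, 4, 8, 1
d = rank(w) − rank(z): 1, 1, 2, -6, 1, -2, 0, 3; Σd² = 56
ρ = 1 − 6Σd² / [n(n²−1)] = 1 − 6×56 / (8×63) = 1 − 336/504 ≈ 0.333

0.333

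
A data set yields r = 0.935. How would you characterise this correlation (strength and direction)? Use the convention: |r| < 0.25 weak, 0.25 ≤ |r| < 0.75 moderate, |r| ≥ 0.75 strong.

strong positive

r = 0.935 > 0 so the relationship is positive.
|r| = 0.935, which falls in the strong range.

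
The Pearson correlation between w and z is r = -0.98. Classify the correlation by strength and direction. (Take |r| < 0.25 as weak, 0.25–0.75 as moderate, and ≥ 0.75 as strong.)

strong negative

r = -0.98 < 0 so the relationship is negative.
|r| = 0.98, which falls in the strong range.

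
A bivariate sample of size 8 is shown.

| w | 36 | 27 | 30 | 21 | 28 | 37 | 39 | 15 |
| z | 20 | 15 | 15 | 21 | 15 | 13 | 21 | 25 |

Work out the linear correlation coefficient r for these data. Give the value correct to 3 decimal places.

n = 8, Σw = 233, Σz = 145, Σw² = 7265, Σz² = 2751, Σwz = 4111
nΣwz − ΣwΣz = 32888 − 33785 = -897
nΣw² − (Σw)² = 58120 − 54289 = 3831; nΣz² − (Σz)² = 22008 − 21025 = 983
r = -897 / √(3831 × 983) = -897 / 1940.5857 ≈ -0.462

-0.462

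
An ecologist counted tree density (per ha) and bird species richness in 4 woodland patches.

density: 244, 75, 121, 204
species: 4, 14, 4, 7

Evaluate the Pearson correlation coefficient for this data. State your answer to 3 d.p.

n = 4, Σx = 644, Σy = 29, Σx² = 121418, Σy² = 277, Σxy = 3938
nΣxy − ΣxΣy = 15752 − 18676 = -2924
nΣx² − (Σx)² = 485672 − 414736 = 70936; nΣy² − (Σy)² = 1108 − 841 = 267
r = -2924 / √(70936 × 267) = -2924 / 4352.0009 ≈ -0.672

-0.672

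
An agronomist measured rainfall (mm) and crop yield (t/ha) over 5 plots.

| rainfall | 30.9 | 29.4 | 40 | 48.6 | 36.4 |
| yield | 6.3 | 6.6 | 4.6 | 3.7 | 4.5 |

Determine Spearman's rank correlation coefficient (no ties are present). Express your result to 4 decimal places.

Rank rainfall: 2, 1, 4, 5, 3
Rank yield: 4, 5, 3, 1, 2
d = rank(rainfall) − rank(yield): -2, -4, 1, 4, 1; Σd² = 38
ρ = 1 − 6Σd² / [n(n²−1)] = 1 − 6×38 / (5×24) = 1 − 228/120 ≈ -0.9000

-0.9000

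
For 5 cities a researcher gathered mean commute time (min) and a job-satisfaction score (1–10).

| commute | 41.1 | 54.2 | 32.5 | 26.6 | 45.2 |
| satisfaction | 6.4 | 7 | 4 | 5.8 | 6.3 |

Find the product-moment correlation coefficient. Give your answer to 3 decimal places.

0.685

n = 5, Σx = 199.6, Σy = 29.5, Σx² = 8433.7, Σy² = 179.29, Σxy = 1211.48
nΣxy − ΣxΣy = 6057.4 − 5888.2 = 169.2
nΣx² − (Σx)² = 42168.5 − 39840.16 = 2328.34; nΣy² − (Σy)² = 896.45 − 870.25 = 26.2
r = 169.2 / √(2328.34 × 26.2) = 169.2 / 246.9869 ≈ 0.685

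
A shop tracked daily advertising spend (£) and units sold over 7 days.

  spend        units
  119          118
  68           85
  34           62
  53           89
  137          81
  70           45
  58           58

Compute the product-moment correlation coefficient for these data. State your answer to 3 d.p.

0.525

n = 7, Σx = 539, Σy = 538, Σx² = 49783, Σy² = 44864, Σxy = 44258
nΣxy − ΣxΣy = 309806 − 289982 = 19824
nΣx² − (Σx)² = 348481 − 290521 = 57960; nΣy² − (Σy)² = 314048 − 289444 = 24604
r = 19824 / √(57960 × 24604) = 19824 / 37763.0486 ≈ 0.525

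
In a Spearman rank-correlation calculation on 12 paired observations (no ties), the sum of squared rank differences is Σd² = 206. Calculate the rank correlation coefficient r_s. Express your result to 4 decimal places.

ρ = 1 − 6Σd² / [n(n²−1)] = 1 − 6×206 / (12×143)
  = 1 − 1236/1716 = 1 − 0.72028 ≈ 0.2797

0.2797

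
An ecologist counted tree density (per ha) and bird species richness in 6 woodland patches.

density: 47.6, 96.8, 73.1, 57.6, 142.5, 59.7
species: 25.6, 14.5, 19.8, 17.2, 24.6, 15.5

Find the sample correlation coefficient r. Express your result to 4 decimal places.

0.2037

n = 6, Σx = 477.3, Σy = 117.2, Σx² = 44167.71, Σy² = 2398.9, Σxy = 9491.11
nΣxy − ΣxΣy = 56946.66 − 55939.56 = 1007.1
nΣx² − (Σx)² = 265006.26 − 227815.29 = 37190.97; nΣy² − (Σy)² = 14393.4 − 13735.84 = 657.56
r = 1007.1 / √(37190.97 × 657.56) = 1007.1 / 4945.2294 ≈ 0.2037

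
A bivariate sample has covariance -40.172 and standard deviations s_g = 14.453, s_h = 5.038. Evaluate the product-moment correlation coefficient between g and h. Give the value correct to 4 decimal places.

r = Cov(g,h) / (s_g · s_h) = -40.172 / (14.453 × 5.038)
  = -40.172 / 72.8142 ≈ -0.5517

-0.5517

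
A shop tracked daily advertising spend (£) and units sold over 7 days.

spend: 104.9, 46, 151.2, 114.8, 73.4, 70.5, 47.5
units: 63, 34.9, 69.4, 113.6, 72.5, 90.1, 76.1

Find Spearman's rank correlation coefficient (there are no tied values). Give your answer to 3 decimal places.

0.214

Rank spend: 5, 1, 7, 6, 4, 3, 2
Rank units: 2, 1, 3, 7, 4, 6, 5
d = rank(spend) − rank(units): 3, 0, 4, -1, 0, -3, -3; Σd² = 44
ρ = 1 − 6Σd² / [n(n²−1)] = 1 − 6×44 / (7×48) = 1 − 264/336 ≈ 0.214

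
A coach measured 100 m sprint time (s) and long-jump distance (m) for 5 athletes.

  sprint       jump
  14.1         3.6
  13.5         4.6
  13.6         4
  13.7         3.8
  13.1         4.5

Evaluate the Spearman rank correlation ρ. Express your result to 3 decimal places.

Rank sprint: 5, 2, 3, 4, 1
Rank jump: 1, 5, 3, 2, 4
d = rank(sprint) − rank(jump): 4, -3, 0, 2, -3; Σd² = 38
ρ = 1 − 6Σd² / [n(n²−1)] = 1 − 6×38 / (5×24) = 1 − 228/120 ≈ -0.900

-0.900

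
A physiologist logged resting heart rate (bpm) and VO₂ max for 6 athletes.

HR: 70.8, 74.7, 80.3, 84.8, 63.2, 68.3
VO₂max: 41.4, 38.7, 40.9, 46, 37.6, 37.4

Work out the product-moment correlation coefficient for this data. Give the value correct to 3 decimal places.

n = 6, Σx = 442.1, Σy = 242, Σx² = 32890.99, Σy² = 9812.98, Σxy = 17937.82
nΣxy − ΣxΣy = 107626.92 − 106988.2 = 638.72
nΣx² − (Σx)² = 197345.94 − 195452.41 = 1893.53; nΣy² − (Σy)² = 58877.88 − 58564 = 313.88
r = 638.72 / √(1893.53 × 313.88) = 638.72 / 770.9353 ≈ 0.829

0.829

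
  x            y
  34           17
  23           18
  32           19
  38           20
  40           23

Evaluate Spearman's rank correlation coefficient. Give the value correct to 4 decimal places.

Rank x: 3, 1, 2, 4, 5
Rank y: 1, 2, 3, 4, 5
d = rank(x) − rank(y): 2, -1, -1, 0, 0; Σd² = 6
ρ = 1 − 6Σd² / [n(n²−1)] = 1 − 6×6 / (5×24) = 1 − 36/120 ≈ 0.7000

0.7000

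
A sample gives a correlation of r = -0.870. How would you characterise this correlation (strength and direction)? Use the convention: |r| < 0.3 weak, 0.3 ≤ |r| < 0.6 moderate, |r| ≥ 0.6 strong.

r = -0.870 < 0 so the relationship is negative.
|r| = 0.870, which falls in the strong range.

strong negative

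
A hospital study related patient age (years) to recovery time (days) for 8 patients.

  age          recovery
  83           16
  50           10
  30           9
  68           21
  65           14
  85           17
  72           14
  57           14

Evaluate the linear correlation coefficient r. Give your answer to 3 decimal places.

n = 8, Σx = 510, Σy = 115, Σx² = 34796, Σy² = 1755, Σxy = 7687
nΣxy − ΣxΣy = 61496 − 58650 = 2846
nΣx² − (Σx)² = 278368 − 260100 = 18268; nΣy² − (Σy)² = 14040 − 13225 = 815
r = 2846 / √(18268 × 815) = 2846 / 3858.5515 ≈ 0.738

0.738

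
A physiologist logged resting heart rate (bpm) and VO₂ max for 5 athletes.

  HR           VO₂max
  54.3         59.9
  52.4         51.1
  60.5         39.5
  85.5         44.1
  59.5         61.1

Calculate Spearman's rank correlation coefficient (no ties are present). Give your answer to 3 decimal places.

Rank HR: 2, 1, 4, 5, 3
Rank VO₂max: 4, 3, 1, 2, 5
d = rank(HR) − rank(VO₂max): -2, -2, 3, 3, -2; Σd² = 30
ρ = 1 − 6Σd² / [n(n²−1)] = 1 − 6×30 / (5×24) = 1 − 180/120 ≈ -0.500

-0.500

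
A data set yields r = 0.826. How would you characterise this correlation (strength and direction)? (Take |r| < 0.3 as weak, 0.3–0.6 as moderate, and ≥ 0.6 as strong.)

r = 0.826 > 0 so the relationship is positive.
|r| = 0.826, which falls in the strong range.

strong positive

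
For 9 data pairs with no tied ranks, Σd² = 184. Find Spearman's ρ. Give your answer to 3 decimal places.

-0.533

ρ = 1 − 6Σd² / [n(n²−1)] = 1 − 6×184 / (9×80)
  = 1 − 1104/720 = 1 − 1.5333 ≈ -0.533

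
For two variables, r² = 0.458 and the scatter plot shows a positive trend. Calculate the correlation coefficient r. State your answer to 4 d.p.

0.6768

|r| = √0.458 = 0.6768
The association is positive, so r = 0.6768.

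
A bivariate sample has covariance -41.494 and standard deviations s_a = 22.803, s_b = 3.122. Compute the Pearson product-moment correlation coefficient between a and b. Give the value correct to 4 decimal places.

r = Cov(a,b) / (s_a · s_b) = -41.494 / (22.803 × 3.122)
  = -41.494 / 71.1910 ≈ -0.5829

-0.5829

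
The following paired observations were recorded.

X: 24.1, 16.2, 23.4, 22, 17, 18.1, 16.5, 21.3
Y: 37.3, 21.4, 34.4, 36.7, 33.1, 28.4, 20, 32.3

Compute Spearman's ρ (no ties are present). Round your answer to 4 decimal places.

0.8810

Rank X: 8, 1, 7, 6, 3, 4, 2, 5
Rank Y: 8, 2, 6, 7, 5, 3, 1, 4
d = rank(X) − rank(Y): 0, -1, 1, -1, -2, 1, 1, 1; Σd² = 10
ρ = 1 − 6Σd² / [n(n²−1)] = 1 − 6×10 / (8×63) = 1 − 60/504 ≈ 0.8810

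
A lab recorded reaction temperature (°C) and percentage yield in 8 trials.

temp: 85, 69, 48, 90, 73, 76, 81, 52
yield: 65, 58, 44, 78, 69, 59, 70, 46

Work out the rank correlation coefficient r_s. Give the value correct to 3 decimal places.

Rank temp: 7, 3, 1, 8, 4, 5, 6, 2
Rank yield: 5, 3, 1, 8, 6, 4, 7, 2
d = rank(temp) − rank(yield): 2, 0, 0, 0, -2, 1, -1, 0; Σd² = 10
ρ = 1 − 6Σd² / [n(n²−1)] = 1 − 6×10 / (8×63) = 1 − 60/504 ≈ 0.881

0.881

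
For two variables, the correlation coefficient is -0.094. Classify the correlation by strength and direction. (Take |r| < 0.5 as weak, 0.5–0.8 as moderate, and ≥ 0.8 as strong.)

r = -0.094 < 0 so the relationship is negative.
|r| = 0.094, which falls in the weak range.

weak negative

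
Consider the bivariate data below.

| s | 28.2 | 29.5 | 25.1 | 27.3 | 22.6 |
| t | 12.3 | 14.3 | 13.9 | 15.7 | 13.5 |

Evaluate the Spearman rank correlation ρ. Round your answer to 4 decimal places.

Rank s: 4, 5, 2, 3, 1
Rank t: 1, 4, 3, 5, 2
d = rank(s) − rank(t): 3, 1, -1, -2, -1; Σd² = 16
ρ = 1 − 6Σd² / [n(n²−1)] = 1 − 6×16 / (5×24) = 1 − 96/120 ≈ 0.2000

0.2000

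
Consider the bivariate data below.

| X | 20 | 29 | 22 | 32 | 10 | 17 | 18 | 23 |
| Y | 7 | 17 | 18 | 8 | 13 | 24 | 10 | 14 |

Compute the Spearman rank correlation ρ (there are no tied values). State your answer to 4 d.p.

Rank X: 4, 7, 5, 8, 1, 2, 3, 6
Rank Y: 1, 6, 7, 2, 4, 8, 3, 5
d = rank(X) − rank(Y): 3, 1, -2, 6, -3, -6, 0, 1; Σd² = 96
ρ = 1 − 6Σd² / [n(n²−1)] = 1 − 6×96 / (8×63) = 1 − 576/504 ≈ -0.1429

-0.1429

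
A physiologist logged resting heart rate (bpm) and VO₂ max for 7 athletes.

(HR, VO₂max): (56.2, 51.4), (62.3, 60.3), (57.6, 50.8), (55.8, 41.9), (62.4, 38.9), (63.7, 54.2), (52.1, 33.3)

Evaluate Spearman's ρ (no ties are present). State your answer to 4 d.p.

0.5357

Rank HR: 3, 5, 4, 2, 6, 7, 1
Rank VO₂max: 5, 7, 4, 3, 2, 6, 1
d = rank(HR) − rank(VO₂max): -2, -2, 0, -1, 4, 1, 0; Σd² = 26
ρ = 1 − 6Σd² / [n(n²−1)] = 1 − 6×26 / (7×48) = 1 − 156/336 ≈ 0.5357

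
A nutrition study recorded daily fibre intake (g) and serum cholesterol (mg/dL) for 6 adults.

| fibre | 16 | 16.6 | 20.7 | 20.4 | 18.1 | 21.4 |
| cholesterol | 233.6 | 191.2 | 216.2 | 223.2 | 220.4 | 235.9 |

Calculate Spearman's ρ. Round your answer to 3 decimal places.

Rank fibre: 1, 2, 5, 4, 3, 6
Rank cholesterol: 5, 1, 2, 4, 3, 6
d = rank(fibre) − rank(cholesterol): -4, 1, 3, 0, 0, 0; Σd² = 26
ρ = 1 − 6Σd² / [n(n²−1)] = 1 − 6×26 / (6×35) = 1 − 156/210 ≈ 0.257

0.257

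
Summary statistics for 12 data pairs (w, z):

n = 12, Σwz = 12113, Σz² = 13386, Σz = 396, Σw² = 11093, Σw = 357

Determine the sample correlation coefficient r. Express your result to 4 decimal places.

0.8567

r = (nΣwz − ΣwΣz) / √[(nΣw² − (Σw)²)(nΣz² − (Σz)²)]
Numerator: 12×12113 − 357×396 = 3984
Denominator: √[(133116 − 127449)(160632 − 156816)] = √[5667 × 3816] = 4650.2981
r = 3984 / 4650.2981 ≈ 0.8567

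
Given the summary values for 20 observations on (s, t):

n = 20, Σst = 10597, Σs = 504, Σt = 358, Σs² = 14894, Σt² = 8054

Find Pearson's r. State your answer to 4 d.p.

r = (nΣst − ΣsΣt) / √[(nΣs² − (Σs)²)(nΣt² − (Σt)²)]
Numerator: 20×10597 − 504×358 = 31508
Denominator: √[(297880 − 254016)(161080 − 128164)] = √[43864 × 32916] = 37997.7292
r = 31508 / 37997.7292 ≈ 0.8292

0.8292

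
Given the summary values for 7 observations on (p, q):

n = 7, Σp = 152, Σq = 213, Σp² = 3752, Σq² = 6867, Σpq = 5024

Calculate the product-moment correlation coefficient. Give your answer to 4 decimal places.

0.9559

r = (nΣpq − ΣpΣq) / √[(nΣp² − (Σp)²)(nΣq² − (Σq)²)]
Numerator: 7×5024 − 152×213 = 2792
Denominator: √[(26264 − 23104)(48069 − 45369)] = √[3160 × 2700] = 2920.9587
r = 2792 / 2920.9587 ≈ 0.9559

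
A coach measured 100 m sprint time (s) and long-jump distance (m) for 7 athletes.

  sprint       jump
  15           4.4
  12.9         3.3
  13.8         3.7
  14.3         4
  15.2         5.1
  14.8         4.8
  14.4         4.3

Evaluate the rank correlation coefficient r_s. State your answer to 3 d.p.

Rank sprint: 6, 1, 2, 3, 7, 5, 4
Rank jump: 5, 1, 2, 3, 7, 6, 4
d = rank(sprint) − rank(jump): 1, 0, 0, 0, 0, -1, 0; Σd² = 2
ρ = 1 − 6Σd² / [n(n²−1)] = 1 − 6×2 / (7×48) = 1 − 12/336 ≈ 0.964

0.964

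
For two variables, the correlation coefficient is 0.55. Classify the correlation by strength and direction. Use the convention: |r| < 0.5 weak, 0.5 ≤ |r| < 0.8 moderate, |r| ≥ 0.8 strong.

moderate positive

r = 0.55 > 0 so the relationship is positive.
|r| = 0.55, which falls in the moderate range.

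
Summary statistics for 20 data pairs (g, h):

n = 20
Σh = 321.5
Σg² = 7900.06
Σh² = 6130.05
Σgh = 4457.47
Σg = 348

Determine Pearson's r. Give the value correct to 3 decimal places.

-0.853

r = (nΣgh − ΣgΣh) / √[(nΣg² − (Σg)²)(nΣh² − (Σh)²)]
Numerator: 20×4457.47 − 348×321.5 = -22732.6
Denominator: √[(158001.2 − 121104)(122601 − 103362.25)] = √[36897.2 × 19238.75] = 26643.1231
r = -22732.6 / 26643.1231 ≈ -0.853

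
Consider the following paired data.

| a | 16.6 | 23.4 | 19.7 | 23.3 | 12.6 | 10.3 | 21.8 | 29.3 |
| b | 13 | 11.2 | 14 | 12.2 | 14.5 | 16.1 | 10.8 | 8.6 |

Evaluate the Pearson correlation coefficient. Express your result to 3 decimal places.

-0.933

n = 8, Σa = 157, Σb = 100.4, Σa² = 3352.68, Σb² = 1299.34, Σab = 1873.89
nΣab − ΣaΣb = 14991.12 − 15762.8 = -771.68
nΣa² − (Σa)² = 26821.44 − 24649 = 2172.44; nΣb² − (Σb)² = 10394.72 − 10080.16 = 314.56
r = -771.68 / √(2172.44 × 314.56) = -771.68 / 826.6576 ≈ -0.933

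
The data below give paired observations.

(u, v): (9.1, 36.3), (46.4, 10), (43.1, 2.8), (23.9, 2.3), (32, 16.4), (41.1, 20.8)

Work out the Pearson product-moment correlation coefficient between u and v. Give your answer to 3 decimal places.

-0.593

n = 6, Σu = 195.6, Σv = 88.6, Σu² = 7377.8, Σv² = 2132.42, Σuv = 2349.66
nΣuv − ΣuΣv = 14097.96 − 17330.16 = -3232.2
nΣu² − (Σu)² = 44266.8 − 38259.36 = 6007.44; nΣv² − (Σv)² = 12794.52 − 7849.96 = 4944.56
r = -3232.2 / √(6007.44 × 4944.56) = -3232.2 / 5450.1511 ≈ -0.593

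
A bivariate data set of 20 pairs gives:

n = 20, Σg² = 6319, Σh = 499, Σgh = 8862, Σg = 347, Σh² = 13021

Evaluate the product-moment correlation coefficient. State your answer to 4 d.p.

r = (nΣgh − ΣgΣh) / √[(nΣg² − (Σg)²)(nΣh² − (Σh)²)]
Numerator: 20×8862 − 347×499 = 4087
Denominator: √[(126380 − 120409)(260420 − 249001)] = √[5971 × 11419] = 8257.2907
r = 4087 / 8257.2907 ≈ 0.4950

0.4950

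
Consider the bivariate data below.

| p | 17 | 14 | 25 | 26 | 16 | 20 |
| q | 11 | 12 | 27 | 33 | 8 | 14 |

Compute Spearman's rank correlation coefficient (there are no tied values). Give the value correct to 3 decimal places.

Rank p: 3, 1, 5, 6, 2, 4
Rank q: 2, 3, 5, 6, 1, 4
d = rank(p) − rank(q): 1, -2, 0, 0, 1, 0; Σd² = 6
ρ = 1 − 6Σd² / [n(n²−1)] = 1 − 6×6 / (6×35) = 1 − 36/210 ≈ 0.829

0.829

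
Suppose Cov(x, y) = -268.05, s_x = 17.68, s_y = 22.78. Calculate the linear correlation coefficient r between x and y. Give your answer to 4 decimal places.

r = Cov(x,y) / (s_x · s_y) = -268.05 / (17.68 × 22.78)
  = -268.05 / 402.7504 ≈ -0.6655

-0.6655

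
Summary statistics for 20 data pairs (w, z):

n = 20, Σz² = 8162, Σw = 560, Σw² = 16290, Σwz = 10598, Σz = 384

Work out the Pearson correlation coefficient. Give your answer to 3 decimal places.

r = (nΣwz − ΣwΣz) / √[(nΣw² − (Σw)²)(nΣz² − (Σz)²)]
Numerator: 20×10598 − 560×384 = -3080
Denominator: √[(325800 − 313600)(163240 − 147456)] = √[12200 × 15784] = 13876.7720
r = -3080 / 13876.7720 ≈ -0.222

-0.222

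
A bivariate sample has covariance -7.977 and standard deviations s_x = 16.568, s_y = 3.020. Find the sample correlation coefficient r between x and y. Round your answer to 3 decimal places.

-0.159

r = Cov(x,y) / (s_x · s_y) = -7.977 / (16.568 × 3.020)
  = -7.977 / 50.0354 ≈ -0.159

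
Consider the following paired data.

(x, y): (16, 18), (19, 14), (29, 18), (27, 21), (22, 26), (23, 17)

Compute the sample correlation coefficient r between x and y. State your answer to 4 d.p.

n = 6, Σx = 136, Σy = 114, Σx² = 3200, Σy² = 2250, Σxy = 2606
nΣxy − ΣxΣy = 15636 − 15504 = 132
nΣx² − (Σx)² = 19200 − 18496 = 704; nΣy² − (Σy)² = 13500 − 12996 = 504
r = 132 / √(704 × 504) = 132 / 595.6643 ≈ 0.2216

0.2216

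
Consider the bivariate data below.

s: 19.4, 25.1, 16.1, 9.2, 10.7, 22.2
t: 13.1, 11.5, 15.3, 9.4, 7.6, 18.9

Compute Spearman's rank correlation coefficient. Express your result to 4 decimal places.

Rank s: 4, 6, 3, 1, 2, 5
Rank t: 4, 3, 5, 2, 1, 6
d = rank(s) − rank(t): 0, 3, -2, -1, 1, -1; Σd² = 16
ρ = 1 − 6Σd² / [n(n²−1)] = 1 − 6×16 / (6×35) = 1 − 96/210 ≈ 0.5429

0.5429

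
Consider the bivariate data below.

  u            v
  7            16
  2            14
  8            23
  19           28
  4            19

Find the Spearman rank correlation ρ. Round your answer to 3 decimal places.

Rank u: 3, 1, 4, 5, 2
Rank v: 2, 1, 4, 5, 3
d = rank(u) − rank(v): 1, 0, 0, 0, -1; Σd² = 2
ρ = 1 − 6Σd² / [n(n²−1)] = 1 − 6×2 / (5×24) = 1 − 12/120 ≈ 0.900

0.900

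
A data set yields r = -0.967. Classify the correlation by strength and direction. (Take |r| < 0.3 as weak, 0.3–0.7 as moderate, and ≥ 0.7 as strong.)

r = -0.967 < 0 so the relationship is negative.
|r| = 0.967, which falls in the strong range.

strong negative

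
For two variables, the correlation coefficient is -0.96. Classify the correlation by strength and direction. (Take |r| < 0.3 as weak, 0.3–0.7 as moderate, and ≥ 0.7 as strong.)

r = -0.96 < 0 so the relationship is negative.
|r| = 0.96, which falls in the strong range.

strong negative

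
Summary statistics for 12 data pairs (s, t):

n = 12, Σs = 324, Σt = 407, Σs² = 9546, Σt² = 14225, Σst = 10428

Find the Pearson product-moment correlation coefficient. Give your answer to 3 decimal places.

-0.968

r = (nΣst − ΣsΣt) / √[(nΣs² − (Σs)²)(nΣt² − (Σt)²)]
Numerator: 12×10428 − 324×407 = -6732
Denominator: √[(114552 − 104976)(170700 − 165649)] = √[9576 × 5051] = 6954.7377
r = -6732 / 6954.7377 ≈ -0.968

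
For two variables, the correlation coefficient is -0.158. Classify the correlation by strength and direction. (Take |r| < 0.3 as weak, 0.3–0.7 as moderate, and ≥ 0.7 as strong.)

r = -0.158 < 0 so the relationship is negative.
|r| = 0.158, which falls in the weak range.

weak negative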